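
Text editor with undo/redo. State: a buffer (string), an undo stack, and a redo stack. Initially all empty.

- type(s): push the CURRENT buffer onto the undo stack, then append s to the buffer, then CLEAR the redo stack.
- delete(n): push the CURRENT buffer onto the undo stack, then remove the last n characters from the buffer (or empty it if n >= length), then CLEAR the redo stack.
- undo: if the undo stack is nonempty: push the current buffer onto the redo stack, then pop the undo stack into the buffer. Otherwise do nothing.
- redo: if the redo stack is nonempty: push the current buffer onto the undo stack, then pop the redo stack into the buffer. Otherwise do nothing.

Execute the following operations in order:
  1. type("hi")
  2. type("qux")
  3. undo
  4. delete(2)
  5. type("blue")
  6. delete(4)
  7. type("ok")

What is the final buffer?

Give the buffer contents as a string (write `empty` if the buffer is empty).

Answer: ok

Derivation:
After op 1 (type): buf='hi' undo_depth=1 redo_depth=0
After op 2 (type): buf='hiqux' undo_depth=2 redo_depth=0
After op 3 (undo): buf='hi' undo_depth=1 redo_depth=1
After op 4 (delete): buf='(empty)' undo_depth=2 redo_depth=0
After op 5 (type): buf='blue' undo_depth=3 redo_depth=0
After op 6 (delete): buf='(empty)' undo_depth=4 redo_depth=0
After op 7 (type): buf='ok' undo_depth=5 redo_depth=0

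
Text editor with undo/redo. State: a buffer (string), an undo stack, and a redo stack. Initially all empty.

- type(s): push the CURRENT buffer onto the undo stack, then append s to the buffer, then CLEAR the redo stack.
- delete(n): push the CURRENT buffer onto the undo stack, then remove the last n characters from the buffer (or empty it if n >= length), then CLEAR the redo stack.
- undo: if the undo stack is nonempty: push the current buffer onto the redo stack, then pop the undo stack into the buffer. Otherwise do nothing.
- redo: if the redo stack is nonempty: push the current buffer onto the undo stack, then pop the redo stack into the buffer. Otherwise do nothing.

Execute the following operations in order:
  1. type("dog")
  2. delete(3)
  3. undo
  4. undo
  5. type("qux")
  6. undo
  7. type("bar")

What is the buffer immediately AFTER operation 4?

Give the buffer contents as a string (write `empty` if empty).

After op 1 (type): buf='dog' undo_depth=1 redo_depth=0
After op 2 (delete): buf='(empty)' undo_depth=2 redo_depth=0
After op 3 (undo): buf='dog' undo_depth=1 redo_depth=1
After op 4 (undo): buf='(empty)' undo_depth=0 redo_depth=2

Answer: empty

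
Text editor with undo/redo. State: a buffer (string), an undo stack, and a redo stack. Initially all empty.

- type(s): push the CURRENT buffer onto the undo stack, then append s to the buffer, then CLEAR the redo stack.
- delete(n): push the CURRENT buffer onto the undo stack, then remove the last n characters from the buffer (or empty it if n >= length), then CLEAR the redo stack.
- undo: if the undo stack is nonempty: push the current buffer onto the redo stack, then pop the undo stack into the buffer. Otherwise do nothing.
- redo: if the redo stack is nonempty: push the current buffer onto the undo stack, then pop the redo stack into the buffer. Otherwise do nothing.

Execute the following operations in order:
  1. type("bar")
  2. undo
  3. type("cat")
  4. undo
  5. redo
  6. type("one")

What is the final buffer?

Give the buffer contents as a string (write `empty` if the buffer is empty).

After op 1 (type): buf='bar' undo_depth=1 redo_depth=0
After op 2 (undo): buf='(empty)' undo_depth=0 redo_depth=1
After op 3 (type): buf='cat' undo_depth=1 redo_depth=0
After op 4 (undo): buf='(empty)' undo_depth=0 redo_depth=1
After op 5 (redo): buf='cat' undo_depth=1 redo_depth=0
After op 6 (type): buf='catone' undo_depth=2 redo_depth=0

Answer: catone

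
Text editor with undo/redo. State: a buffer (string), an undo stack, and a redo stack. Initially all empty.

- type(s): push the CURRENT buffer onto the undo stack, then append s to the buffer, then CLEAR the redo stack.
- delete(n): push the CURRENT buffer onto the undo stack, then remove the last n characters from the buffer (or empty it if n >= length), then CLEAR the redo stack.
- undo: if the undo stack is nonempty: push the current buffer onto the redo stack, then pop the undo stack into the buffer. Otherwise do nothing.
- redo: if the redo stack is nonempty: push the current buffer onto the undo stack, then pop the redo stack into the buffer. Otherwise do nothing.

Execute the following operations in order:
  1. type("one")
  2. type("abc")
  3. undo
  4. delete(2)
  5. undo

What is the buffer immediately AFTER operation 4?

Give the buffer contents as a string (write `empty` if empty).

After op 1 (type): buf='one' undo_depth=1 redo_depth=0
After op 2 (type): buf='oneabc' undo_depth=2 redo_depth=0
After op 3 (undo): buf='one' undo_depth=1 redo_depth=1
After op 4 (delete): buf='o' undo_depth=2 redo_depth=0

Answer: o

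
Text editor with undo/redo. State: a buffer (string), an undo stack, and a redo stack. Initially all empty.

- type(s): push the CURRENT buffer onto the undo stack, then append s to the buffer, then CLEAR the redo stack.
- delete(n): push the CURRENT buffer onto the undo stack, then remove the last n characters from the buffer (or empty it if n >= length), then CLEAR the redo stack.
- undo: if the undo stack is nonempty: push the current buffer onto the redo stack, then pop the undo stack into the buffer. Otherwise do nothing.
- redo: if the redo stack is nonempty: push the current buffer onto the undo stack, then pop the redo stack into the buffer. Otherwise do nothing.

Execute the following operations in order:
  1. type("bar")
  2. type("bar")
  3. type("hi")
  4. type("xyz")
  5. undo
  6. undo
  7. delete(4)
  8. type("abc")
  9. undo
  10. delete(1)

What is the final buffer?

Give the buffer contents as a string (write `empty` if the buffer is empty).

Answer: b

Derivation:
After op 1 (type): buf='bar' undo_depth=1 redo_depth=0
After op 2 (type): buf='barbar' undo_depth=2 redo_depth=0
After op 3 (type): buf='barbarhi' undo_depth=3 redo_depth=0
After op 4 (type): buf='barbarhixyz' undo_depth=4 redo_depth=0
After op 5 (undo): buf='barbarhi' undo_depth=3 redo_depth=1
After op 6 (undo): buf='barbar' undo_depth=2 redo_depth=2
After op 7 (delete): buf='ba' undo_depth=3 redo_depth=0
After op 8 (type): buf='baabc' undo_depth=4 redo_depth=0
After op 9 (undo): buf='ba' undo_depth=3 redo_depth=1
After op 10 (delete): buf='b' undo_depth=4 redo_depth=0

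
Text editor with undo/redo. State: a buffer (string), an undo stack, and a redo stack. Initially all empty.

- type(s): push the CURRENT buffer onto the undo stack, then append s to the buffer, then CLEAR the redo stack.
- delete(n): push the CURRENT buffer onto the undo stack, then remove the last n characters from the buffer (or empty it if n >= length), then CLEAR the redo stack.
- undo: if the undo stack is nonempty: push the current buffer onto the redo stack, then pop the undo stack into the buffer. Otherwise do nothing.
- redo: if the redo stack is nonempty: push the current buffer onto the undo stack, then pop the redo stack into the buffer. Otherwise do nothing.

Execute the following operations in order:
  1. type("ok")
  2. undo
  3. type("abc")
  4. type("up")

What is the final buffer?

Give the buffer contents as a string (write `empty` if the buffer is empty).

Answer: abcup

Derivation:
After op 1 (type): buf='ok' undo_depth=1 redo_depth=0
After op 2 (undo): buf='(empty)' undo_depth=0 redo_depth=1
After op 3 (type): buf='abc' undo_depth=1 redo_depth=0
After op 4 (type): buf='abcup' undo_depth=2 redo_depth=0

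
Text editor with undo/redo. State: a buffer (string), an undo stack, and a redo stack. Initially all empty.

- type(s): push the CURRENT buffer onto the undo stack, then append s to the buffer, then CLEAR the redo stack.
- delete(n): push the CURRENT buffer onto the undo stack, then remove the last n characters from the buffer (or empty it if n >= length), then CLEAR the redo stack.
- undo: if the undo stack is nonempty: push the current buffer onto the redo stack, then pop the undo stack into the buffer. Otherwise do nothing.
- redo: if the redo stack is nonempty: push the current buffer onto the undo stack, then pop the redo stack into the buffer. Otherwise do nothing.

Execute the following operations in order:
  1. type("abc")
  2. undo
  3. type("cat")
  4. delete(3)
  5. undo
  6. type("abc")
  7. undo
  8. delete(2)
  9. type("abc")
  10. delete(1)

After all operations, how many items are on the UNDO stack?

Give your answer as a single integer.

After op 1 (type): buf='abc' undo_depth=1 redo_depth=0
After op 2 (undo): buf='(empty)' undo_depth=0 redo_depth=1
After op 3 (type): buf='cat' undo_depth=1 redo_depth=0
After op 4 (delete): buf='(empty)' undo_depth=2 redo_depth=0
After op 5 (undo): buf='cat' undo_depth=1 redo_depth=1
After op 6 (type): buf='catabc' undo_depth=2 redo_depth=0
After op 7 (undo): buf='cat' undo_depth=1 redo_depth=1
After op 8 (delete): buf='c' undo_depth=2 redo_depth=0
After op 9 (type): buf='cabc' undo_depth=3 redo_depth=0
After op 10 (delete): buf='cab' undo_depth=4 redo_depth=0

Answer: 4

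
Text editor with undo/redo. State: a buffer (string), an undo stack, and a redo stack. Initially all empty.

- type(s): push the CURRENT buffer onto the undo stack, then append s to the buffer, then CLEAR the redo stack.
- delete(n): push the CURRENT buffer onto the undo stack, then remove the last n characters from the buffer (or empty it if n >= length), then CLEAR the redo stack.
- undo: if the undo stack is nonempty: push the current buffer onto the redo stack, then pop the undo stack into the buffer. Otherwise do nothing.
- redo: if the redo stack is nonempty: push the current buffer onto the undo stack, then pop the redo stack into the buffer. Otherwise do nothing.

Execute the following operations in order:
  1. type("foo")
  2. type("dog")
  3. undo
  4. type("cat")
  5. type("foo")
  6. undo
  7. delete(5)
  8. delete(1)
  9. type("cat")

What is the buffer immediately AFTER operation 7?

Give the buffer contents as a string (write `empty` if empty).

After op 1 (type): buf='foo' undo_depth=1 redo_depth=0
After op 2 (type): buf='foodog' undo_depth=2 redo_depth=0
After op 3 (undo): buf='foo' undo_depth=1 redo_depth=1
After op 4 (type): buf='foocat' undo_depth=2 redo_depth=0
After op 5 (type): buf='foocatfoo' undo_depth=3 redo_depth=0
After op 6 (undo): buf='foocat' undo_depth=2 redo_depth=1
After op 7 (delete): buf='f' undo_depth=3 redo_depth=0

Answer: f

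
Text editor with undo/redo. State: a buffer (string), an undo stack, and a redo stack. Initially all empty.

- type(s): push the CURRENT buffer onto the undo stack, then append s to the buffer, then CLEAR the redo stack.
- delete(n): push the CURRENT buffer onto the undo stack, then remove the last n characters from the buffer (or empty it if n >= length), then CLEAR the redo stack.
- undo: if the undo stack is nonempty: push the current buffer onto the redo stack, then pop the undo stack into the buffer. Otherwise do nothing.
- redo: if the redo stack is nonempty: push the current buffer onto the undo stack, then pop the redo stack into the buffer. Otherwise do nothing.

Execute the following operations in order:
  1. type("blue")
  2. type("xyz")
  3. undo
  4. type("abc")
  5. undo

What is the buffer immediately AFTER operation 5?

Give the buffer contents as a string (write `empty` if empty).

After op 1 (type): buf='blue' undo_depth=1 redo_depth=0
After op 2 (type): buf='bluexyz' undo_depth=2 redo_depth=0
After op 3 (undo): buf='blue' undo_depth=1 redo_depth=1
After op 4 (type): buf='blueabc' undo_depth=2 redo_depth=0
After op 5 (undo): buf='blue' undo_depth=1 redo_depth=1

Answer: blue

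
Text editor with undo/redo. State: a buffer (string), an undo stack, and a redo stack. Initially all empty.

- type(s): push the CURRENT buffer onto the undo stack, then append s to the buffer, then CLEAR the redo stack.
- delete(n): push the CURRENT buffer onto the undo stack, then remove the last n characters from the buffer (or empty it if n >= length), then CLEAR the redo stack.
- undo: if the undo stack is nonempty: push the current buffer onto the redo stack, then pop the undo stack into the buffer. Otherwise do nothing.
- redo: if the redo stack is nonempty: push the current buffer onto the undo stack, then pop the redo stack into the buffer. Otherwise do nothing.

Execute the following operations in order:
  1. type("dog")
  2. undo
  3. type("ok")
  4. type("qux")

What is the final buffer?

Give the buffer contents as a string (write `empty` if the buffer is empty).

After op 1 (type): buf='dog' undo_depth=1 redo_depth=0
After op 2 (undo): buf='(empty)' undo_depth=0 redo_depth=1
After op 3 (type): buf='ok' undo_depth=1 redo_depth=0
After op 4 (type): buf='okqux' undo_depth=2 redo_depth=0

Answer: okqux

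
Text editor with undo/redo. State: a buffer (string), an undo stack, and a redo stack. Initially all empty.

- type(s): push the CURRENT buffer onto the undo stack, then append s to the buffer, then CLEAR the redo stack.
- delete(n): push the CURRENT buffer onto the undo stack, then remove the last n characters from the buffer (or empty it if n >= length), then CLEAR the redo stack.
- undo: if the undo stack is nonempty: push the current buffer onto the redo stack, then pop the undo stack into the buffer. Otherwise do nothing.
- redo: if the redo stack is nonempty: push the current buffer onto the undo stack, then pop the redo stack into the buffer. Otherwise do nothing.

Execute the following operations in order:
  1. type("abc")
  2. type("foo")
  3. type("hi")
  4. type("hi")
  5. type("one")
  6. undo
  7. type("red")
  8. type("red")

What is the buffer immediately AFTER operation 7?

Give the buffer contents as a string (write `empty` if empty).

After op 1 (type): buf='abc' undo_depth=1 redo_depth=0
After op 2 (type): buf='abcfoo' undo_depth=2 redo_depth=0
After op 3 (type): buf='abcfoohi' undo_depth=3 redo_depth=0
After op 4 (type): buf='abcfoohihi' undo_depth=4 redo_depth=0
After op 5 (type): buf='abcfoohihione' undo_depth=5 redo_depth=0
After op 6 (undo): buf='abcfoohihi' undo_depth=4 redo_depth=1
After op 7 (type): buf='abcfoohihired' undo_depth=5 redo_depth=0

Answer: abcfoohihired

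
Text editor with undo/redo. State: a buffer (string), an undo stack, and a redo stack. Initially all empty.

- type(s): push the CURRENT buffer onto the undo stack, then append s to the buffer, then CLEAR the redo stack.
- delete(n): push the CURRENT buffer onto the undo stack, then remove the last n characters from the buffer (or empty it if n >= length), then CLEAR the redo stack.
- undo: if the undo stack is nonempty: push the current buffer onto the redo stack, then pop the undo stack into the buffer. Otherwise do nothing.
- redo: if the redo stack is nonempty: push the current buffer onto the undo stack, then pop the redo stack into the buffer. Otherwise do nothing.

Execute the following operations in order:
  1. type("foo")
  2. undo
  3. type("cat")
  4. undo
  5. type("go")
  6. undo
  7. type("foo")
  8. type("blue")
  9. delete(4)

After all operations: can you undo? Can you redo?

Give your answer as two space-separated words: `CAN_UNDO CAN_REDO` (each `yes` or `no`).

After op 1 (type): buf='foo' undo_depth=1 redo_depth=0
After op 2 (undo): buf='(empty)' undo_depth=0 redo_depth=1
After op 3 (type): buf='cat' undo_depth=1 redo_depth=0
After op 4 (undo): buf='(empty)' undo_depth=0 redo_depth=1
After op 5 (type): buf='go' undo_depth=1 redo_depth=0
After op 6 (undo): buf='(empty)' undo_depth=0 redo_depth=1
After op 7 (type): buf='foo' undo_depth=1 redo_depth=0
After op 8 (type): buf='fooblue' undo_depth=2 redo_depth=0
After op 9 (delete): buf='foo' undo_depth=3 redo_depth=0

Answer: yes no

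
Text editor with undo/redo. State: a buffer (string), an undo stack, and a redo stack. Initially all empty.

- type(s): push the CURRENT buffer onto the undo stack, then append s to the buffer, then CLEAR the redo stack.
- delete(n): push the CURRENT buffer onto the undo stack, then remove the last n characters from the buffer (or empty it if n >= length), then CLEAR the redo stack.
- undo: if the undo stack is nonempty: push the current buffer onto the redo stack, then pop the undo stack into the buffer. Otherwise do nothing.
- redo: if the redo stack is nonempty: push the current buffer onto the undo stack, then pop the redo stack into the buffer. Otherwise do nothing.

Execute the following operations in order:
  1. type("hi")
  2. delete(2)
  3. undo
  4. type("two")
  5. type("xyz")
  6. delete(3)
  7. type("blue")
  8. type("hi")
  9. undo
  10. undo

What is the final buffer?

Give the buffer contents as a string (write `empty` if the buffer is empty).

After op 1 (type): buf='hi' undo_depth=1 redo_depth=0
After op 2 (delete): buf='(empty)' undo_depth=2 redo_depth=0
After op 3 (undo): buf='hi' undo_depth=1 redo_depth=1
After op 4 (type): buf='hitwo' undo_depth=2 redo_depth=0
After op 5 (type): buf='hitwoxyz' undo_depth=3 redo_depth=0
After op 6 (delete): buf='hitwo' undo_depth=4 redo_depth=0
After op 7 (type): buf='hitwoblue' undo_depth=5 redo_depth=0
After op 8 (type): buf='hitwobluehi' undo_depth=6 redo_depth=0
After op 9 (undo): buf='hitwoblue' undo_depth=5 redo_depth=1
After op 10 (undo): buf='hitwo' undo_depth=4 redo_depth=2

Answer: hitwo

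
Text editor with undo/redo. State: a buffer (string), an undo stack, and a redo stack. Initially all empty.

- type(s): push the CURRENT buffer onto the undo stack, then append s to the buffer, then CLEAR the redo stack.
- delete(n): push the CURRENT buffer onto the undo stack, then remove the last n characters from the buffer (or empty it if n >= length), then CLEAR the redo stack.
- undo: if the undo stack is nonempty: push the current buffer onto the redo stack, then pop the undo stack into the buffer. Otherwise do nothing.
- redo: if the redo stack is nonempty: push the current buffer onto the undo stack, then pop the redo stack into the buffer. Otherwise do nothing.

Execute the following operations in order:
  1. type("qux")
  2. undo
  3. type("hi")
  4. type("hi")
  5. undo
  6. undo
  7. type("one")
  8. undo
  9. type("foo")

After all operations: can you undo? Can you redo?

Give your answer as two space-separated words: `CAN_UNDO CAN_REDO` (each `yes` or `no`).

Answer: yes no

Derivation:
After op 1 (type): buf='qux' undo_depth=1 redo_depth=0
After op 2 (undo): buf='(empty)' undo_depth=0 redo_depth=1
After op 3 (type): buf='hi' undo_depth=1 redo_depth=0
After op 4 (type): buf='hihi' undo_depth=2 redo_depth=0
After op 5 (undo): buf='hi' undo_depth=1 redo_depth=1
After op 6 (undo): buf='(empty)' undo_depth=0 redo_depth=2
After op 7 (type): buf='one' undo_depth=1 redo_depth=0
After op 8 (undo): buf='(empty)' undo_depth=0 redo_depth=1
After op 9 (type): buf='foo' undo_depth=1 redo_depth=0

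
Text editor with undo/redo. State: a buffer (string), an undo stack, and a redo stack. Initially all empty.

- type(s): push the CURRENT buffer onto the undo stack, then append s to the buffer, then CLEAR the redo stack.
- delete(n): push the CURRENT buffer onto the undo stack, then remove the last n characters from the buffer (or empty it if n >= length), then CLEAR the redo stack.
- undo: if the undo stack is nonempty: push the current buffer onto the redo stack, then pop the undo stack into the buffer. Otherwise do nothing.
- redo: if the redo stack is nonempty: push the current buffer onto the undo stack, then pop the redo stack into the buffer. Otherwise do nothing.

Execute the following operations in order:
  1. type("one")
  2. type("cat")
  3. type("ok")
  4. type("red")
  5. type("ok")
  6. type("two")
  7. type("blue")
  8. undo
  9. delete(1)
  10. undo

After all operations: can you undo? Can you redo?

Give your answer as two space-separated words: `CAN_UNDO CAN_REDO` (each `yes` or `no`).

After op 1 (type): buf='one' undo_depth=1 redo_depth=0
After op 2 (type): buf='onecat' undo_depth=2 redo_depth=0
After op 3 (type): buf='onecatok' undo_depth=3 redo_depth=0
After op 4 (type): buf='onecatokred' undo_depth=4 redo_depth=0
After op 5 (type): buf='onecatokredok' undo_depth=5 redo_depth=0
After op 6 (type): buf='onecatokredoktwo' undo_depth=6 redo_depth=0
After op 7 (type): buf='onecatokredoktwoblue' undo_depth=7 redo_depth=0
After op 8 (undo): buf='onecatokredoktwo' undo_depth=6 redo_depth=1
After op 9 (delete): buf='onecatokredoktw' undo_depth=7 redo_depth=0
After op 10 (undo): buf='onecatokredoktwo' undo_depth=6 redo_depth=1

Answer: yes yes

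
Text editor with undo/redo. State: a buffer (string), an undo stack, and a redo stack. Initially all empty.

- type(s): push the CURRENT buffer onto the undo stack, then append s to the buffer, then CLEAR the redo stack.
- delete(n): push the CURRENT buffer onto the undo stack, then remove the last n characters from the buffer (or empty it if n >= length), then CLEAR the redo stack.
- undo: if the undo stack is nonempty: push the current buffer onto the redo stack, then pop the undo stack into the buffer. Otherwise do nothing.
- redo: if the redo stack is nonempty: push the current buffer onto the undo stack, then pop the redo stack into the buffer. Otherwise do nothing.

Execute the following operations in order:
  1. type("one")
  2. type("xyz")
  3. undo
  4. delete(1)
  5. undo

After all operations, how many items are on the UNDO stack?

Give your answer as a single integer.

Answer: 1

Derivation:
After op 1 (type): buf='one' undo_depth=1 redo_depth=0
After op 2 (type): buf='onexyz' undo_depth=2 redo_depth=0
After op 3 (undo): buf='one' undo_depth=1 redo_depth=1
After op 4 (delete): buf='on' undo_depth=2 redo_depth=0
After op 5 (undo): buf='one' undo_depth=1 redo_depth=1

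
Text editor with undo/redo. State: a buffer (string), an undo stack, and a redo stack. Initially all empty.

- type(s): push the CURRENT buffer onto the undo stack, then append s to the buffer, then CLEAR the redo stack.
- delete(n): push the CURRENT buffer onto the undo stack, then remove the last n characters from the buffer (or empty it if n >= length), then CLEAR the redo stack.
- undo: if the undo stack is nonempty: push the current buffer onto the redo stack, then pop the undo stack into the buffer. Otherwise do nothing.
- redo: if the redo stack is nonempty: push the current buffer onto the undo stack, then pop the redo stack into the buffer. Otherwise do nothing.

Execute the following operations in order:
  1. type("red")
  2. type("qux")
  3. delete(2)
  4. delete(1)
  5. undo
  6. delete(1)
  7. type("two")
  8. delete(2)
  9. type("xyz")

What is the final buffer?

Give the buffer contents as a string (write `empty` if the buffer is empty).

Answer: redtxyz

Derivation:
After op 1 (type): buf='red' undo_depth=1 redo_depth=0
After op 2 (type): buf='redqux' undo_depth=2 redo_depth=0
After op 3 (delete): buf='redq' undo_depth=3 redo_depth=0
After op 4 (delete): buf='red' undo_depth=4 redo_depth=0
After op 5 (undo): buf='redq' undo_depth=3 redo_depth=1
After op 6 (delete): buf='red' undo_depth=4 redo_depth=0
After op 7 (type): buf='redtwo' undo_depth=5 redo_depth=0
After op 8 (delete): buf='redt' undo_depth=6 redo_depth=0
After op 9 (type): buf='redtxyz' undo_depth=7 redo_depth=0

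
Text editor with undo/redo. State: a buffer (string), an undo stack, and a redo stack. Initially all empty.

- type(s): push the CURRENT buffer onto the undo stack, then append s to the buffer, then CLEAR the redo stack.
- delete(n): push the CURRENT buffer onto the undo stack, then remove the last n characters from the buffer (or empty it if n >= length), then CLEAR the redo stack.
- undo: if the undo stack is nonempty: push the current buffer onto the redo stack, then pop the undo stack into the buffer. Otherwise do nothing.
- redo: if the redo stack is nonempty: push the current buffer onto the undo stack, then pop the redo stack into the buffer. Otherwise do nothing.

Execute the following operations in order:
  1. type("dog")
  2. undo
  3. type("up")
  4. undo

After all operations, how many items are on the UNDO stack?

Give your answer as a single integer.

Answer: 0

Derivation:
After op 1 (type): buf='dog' undo_depth=1 redo_depth=0
After op 2 (undo): buf='(empty)' undo_depth=0 redo_depth=1
After op 3 (type): buf='up' undo_depth=1 redo_depth=0
After op 4 (undo): buf='(empty)' undo_depth=0 redo_depth=1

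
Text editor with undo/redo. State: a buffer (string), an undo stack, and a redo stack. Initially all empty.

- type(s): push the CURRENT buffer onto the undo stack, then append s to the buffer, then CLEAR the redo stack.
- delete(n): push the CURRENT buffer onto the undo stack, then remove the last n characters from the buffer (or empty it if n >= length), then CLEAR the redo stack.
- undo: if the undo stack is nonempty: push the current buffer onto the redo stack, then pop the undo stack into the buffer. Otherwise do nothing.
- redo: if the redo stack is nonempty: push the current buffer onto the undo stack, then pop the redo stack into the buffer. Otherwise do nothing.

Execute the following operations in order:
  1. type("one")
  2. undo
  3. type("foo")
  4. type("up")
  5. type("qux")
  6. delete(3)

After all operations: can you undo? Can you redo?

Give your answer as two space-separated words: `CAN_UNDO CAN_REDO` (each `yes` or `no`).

After op 1 (type): buf='one' undo_depth=1 redo_depth=0
After op 2 (undo): buf='(empty)' undo_depth=0 redo_depth=1
After op 3 (type): buf='foo' undo_depth=1 redo_depth=0
After op 4 (type): buf='fooup' undo_depth=2 redo_depth=0
After op 5 (type): buf='fooupqux' undo_depth=3 redo_depth=0
After op 6 (delete): buf='fooup' undo_depth=4 redo_depth=0

Answer: yes no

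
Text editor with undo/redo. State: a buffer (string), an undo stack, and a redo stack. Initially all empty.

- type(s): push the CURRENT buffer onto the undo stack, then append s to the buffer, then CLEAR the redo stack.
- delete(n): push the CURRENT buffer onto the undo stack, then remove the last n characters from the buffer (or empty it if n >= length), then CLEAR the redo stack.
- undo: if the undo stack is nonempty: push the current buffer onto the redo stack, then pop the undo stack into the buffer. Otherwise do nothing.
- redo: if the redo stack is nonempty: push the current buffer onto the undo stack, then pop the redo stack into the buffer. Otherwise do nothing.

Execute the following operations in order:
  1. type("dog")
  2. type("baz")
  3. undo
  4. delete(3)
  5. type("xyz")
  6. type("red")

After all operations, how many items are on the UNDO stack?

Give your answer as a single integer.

After op 1 (type): buf='dog' undo_depth=1 redo_depth=0
After op 2 (type): buf='dogbaz' undo_depth=2 redo_depth=0
After op 3 (undo): buf='dog' undo_depth=1 redo_depth=1
After op 4 (delete): buf='(empty)' undo_depth=2 redo_depth=0
After op 5 (type): buf='xyz' undo_depth=3 redo_depth=0
After op 6 (type): buf='xyzred' undo_depth=4 redo_depth=0

Answer: 4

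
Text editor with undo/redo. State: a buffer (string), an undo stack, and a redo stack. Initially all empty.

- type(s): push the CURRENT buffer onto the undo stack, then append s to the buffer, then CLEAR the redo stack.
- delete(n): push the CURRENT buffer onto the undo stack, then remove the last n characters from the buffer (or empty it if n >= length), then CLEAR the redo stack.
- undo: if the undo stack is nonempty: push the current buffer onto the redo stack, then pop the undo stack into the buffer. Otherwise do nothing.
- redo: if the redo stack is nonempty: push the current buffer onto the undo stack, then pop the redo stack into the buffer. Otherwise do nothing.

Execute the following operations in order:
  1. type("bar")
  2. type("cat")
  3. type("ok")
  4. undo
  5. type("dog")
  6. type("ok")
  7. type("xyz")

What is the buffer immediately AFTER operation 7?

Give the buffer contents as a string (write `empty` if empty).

Answer: barcatdogokxyz

Derivation:
After op 1 (type): buf='bar' undo_depth=1 redo_depth=0
After op 2 (type): buf='barcat' undo_depth=2 redo_depth=0
After op 3 (type): buf='barcatok' undo_depth=3 redo_depth=0
After op 4 (undo): buf='barcat' undo_depth=2 redo_depth=1
After op 5 (type): buf='barcatdog' undo_depth=3 redo_depth=0
After op 6 (type): buf='barcatdogok' undo_depth=4 redo_depth=0
After op 7 (type): buf='barcatdogokxyz' undo_depth=5 redo_depth=0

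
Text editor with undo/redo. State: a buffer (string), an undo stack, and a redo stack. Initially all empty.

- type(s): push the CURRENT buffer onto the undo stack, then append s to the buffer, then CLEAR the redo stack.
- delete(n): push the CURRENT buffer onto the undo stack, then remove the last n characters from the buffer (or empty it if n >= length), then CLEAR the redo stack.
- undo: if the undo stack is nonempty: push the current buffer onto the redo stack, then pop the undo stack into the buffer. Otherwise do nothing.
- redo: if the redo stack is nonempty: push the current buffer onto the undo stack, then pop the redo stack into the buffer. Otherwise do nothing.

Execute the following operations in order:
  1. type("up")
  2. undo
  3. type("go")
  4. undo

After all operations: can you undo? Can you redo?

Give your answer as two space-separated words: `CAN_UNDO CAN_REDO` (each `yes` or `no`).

After op 1 (type): buf='up' undo_depth=1 redo_depth=0
After op 2 (undo): buf='(empty)' undo_depth=0 redo_depth=1
After op 3 (type): buf='go' undo_depth=1 redo_depth=0
After op 4 (undo): buf='(empty)' undo_depth=0 redo_depth=1

Answer: no yes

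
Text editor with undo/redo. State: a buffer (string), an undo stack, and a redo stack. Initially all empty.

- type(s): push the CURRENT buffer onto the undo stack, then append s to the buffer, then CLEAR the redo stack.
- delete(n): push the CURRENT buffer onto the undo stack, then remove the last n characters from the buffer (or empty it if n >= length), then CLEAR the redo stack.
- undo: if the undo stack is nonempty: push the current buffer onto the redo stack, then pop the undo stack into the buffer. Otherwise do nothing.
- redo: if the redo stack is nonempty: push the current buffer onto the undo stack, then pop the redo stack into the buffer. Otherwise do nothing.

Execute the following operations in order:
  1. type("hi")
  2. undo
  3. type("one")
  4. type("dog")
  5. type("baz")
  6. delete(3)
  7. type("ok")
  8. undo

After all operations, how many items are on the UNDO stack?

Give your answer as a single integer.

After op 1 (type): buf='hi' undo_depth=1 redo_depth=0
After op 2 (undo): buf='(empty)' undo_depth=0 redo_depth=1
After op 3 (type): buf='one' undo_depth=1 redo_depth=0
After op 4 (type): buf='onedog' undo_depth=2 redo_depth=0
After op 5 (type): buf='onedogbaz' undo_depth=3 redo_depth=0
After op 6 (delete): buf='onedog' undo_depth=4 redo_depth=0
After op 7 (type): buf='onedogok' undo_depth=5 redo_depth=0
After op 8 (undo): buf='onedog' undo_depth=4 redo_depth=1

Answer: 4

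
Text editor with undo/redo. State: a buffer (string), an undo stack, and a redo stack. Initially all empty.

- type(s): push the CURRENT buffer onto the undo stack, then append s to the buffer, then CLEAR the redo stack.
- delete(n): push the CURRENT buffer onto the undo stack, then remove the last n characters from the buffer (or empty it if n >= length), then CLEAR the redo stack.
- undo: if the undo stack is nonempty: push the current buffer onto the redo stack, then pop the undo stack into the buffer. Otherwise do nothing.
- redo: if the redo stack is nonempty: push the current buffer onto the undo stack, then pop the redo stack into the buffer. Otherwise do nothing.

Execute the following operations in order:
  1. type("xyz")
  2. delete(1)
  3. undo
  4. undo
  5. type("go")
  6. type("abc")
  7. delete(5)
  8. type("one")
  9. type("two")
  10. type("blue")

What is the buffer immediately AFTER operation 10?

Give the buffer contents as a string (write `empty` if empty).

After op 1 (type): buf='xyz' undo_depth=1 redo_depth=0
After op 2 (delete): buf='xy' undo_depth=2 redo_depth=0
After op 3 (undo): buf='xyz' undo_depth=1 redo_depth=1
After op 4 (undo): buf='(empty)' undo_depth=0 redo_depth=2
After op 5 (type): buf='go' undo_depth=1 redo_depth=0
After op 6 (type): buf='goabc' undo_depth=2 redo_depth=0
After op 7 (delete): buf='(empty)' undo_depth=3 redo_depth=0
After op 8 (type): buf='one' undo_depth=4 redo_depth=0
After op 9 (type): buf='onetwo' undo_depth=5 redo_depth=0
After op 10 (type): buf='onetwoblue' undo_depth=6 redo_depth=0

Answer: onetwoblue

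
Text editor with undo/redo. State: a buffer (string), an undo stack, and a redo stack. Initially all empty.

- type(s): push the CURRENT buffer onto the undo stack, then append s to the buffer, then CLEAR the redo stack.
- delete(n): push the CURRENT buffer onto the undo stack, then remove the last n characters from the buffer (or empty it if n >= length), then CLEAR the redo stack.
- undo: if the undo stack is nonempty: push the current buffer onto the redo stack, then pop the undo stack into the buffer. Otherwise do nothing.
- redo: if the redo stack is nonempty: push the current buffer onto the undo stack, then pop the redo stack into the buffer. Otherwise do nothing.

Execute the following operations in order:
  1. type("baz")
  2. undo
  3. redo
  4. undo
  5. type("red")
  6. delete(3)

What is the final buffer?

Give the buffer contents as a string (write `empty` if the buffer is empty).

Answer: empty

Derivation:
After op 1 (type): buf='baz' undo_depth=1 redo_depth=0
After op 2 (undo): buf='(empty)' undo_depth=0 redo_depth=1
After op 3 (redo): buf='baz' undo_depth=1 redo_depth=0
After op 4 (undo): buf='(empty)' undo_depth=0 redo_depth=1
After op 5 (type): buf='red' undo_depth=1 redo_depth=0
After op 6 (delete): buf='(empty)' undo_depth=2 redo_depth=0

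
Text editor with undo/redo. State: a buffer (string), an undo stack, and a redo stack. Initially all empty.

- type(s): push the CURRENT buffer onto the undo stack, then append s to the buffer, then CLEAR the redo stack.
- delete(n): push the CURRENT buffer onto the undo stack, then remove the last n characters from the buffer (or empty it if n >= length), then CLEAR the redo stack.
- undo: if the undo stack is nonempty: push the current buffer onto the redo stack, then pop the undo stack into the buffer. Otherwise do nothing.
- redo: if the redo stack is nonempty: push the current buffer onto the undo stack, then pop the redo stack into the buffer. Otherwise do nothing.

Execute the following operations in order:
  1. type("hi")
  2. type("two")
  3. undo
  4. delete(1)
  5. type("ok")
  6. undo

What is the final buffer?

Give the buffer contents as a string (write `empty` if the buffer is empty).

After op 1 (type): buf='hi' undo_depth=1 redo_depth=0
After op 2 (type): buf='hitwo' undo_depth=2 redo_depth=0
After op 3 (undo): buf='hi' undo_depth=1 redo_depth=1
After op 4 (delete): buf='h' undo_depth=2 redo_depth=0
After op 5 (type): buf='hok' undo_depth=3 redo_depth=0
After op 6 (undo): buf='h' undo_depth=2 redo_depth=1

Answer: h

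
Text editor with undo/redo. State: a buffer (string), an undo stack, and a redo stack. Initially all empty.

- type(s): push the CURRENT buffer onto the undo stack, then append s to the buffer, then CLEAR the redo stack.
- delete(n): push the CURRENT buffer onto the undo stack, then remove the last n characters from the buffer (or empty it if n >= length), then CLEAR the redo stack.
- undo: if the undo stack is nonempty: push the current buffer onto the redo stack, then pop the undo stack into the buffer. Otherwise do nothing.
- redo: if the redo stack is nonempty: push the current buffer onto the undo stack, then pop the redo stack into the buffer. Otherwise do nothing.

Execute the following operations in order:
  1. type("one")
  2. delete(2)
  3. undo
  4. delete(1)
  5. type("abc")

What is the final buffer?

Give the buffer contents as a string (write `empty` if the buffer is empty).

Answer: onabc

Derivation:
After op 1 (type): buf='one' undo_depth=1 redo_depth=0
After op 2 (delete): buf='o' undo_depth=2 redo_depth=0
After op 3 (undo): buf='one' undo_depth=1 redo_depth=1
After op 4 (delete): buf='on' undo_depth=2 redo_depth=0
After op 5 (type): buf='onabc' undo_depth=3 redo_depth=0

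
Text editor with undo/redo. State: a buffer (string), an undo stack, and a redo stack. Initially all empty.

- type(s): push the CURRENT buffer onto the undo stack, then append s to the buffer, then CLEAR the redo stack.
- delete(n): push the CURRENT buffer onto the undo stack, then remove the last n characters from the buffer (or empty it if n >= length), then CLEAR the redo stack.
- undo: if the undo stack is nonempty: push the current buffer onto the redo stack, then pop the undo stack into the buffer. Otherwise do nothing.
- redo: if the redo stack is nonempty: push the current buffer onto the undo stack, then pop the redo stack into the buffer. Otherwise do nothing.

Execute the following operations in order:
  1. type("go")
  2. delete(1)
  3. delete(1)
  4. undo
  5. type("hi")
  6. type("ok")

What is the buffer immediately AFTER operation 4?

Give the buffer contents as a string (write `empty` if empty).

After op 1 (type): buf='go' undo_depth=1 redo_depth=0
After op 2 (delete): buf='g' undo_depth=2 redo_depth=0
After op 3 (delete): buf='(empty)' undo_depth=3 redo_depth=0
After op 4 (undo): buf='g' undo_depth=2 redo_depth=1

Answer: g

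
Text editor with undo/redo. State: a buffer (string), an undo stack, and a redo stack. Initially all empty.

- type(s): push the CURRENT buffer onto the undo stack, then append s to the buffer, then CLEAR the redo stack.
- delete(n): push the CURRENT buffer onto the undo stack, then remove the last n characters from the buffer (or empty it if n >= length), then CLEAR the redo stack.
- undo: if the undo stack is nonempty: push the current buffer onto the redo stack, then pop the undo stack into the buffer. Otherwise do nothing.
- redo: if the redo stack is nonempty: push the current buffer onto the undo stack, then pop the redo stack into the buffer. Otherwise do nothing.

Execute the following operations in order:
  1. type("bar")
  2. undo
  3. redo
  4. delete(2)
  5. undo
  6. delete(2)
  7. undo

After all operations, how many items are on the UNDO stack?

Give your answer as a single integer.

After op 1 (type): buf='bar' undo_depth=1 redo_depth=0
After op 2 (undo): buf='(empty)' undo_depth=0 redo_depth=1
After op 3 (redo): buf='bar' undo_depth=1 redo_depth=0
After op 4 (delete): buf='b' undo_depth=2 redo_depth=0
After op 5 (undo): buf='bar' undo_depth=1 redo_depth=1
After op 6 (delete): buf='b' undo_depth=2 redo_depth=0
After op 7 (undo): buf='bar' undo_depth=1 redo_depth=1

Answer: 1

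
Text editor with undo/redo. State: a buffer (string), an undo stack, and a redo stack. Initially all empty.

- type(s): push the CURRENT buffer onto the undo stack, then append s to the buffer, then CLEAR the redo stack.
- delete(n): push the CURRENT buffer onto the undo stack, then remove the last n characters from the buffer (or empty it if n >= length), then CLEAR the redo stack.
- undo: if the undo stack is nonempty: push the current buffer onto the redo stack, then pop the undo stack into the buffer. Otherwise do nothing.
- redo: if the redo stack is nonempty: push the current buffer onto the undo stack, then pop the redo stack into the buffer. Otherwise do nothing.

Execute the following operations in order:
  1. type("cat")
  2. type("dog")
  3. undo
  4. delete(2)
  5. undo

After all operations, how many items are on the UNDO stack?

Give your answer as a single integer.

Answer: 1

Derivation:
After op 1 (type): buf='cat' undo_depth=1 redo_depth=0
After op 2 (type): buf='catdog' undo_depth=2 redo_depth=0
After op 3 (undo): buf='cat' undo_depth=1 redo_depth=1
After op 4 (delete): buf='c' undo_depth=2 redo_depth=0
After op 5 (undo): buf='cat' undo_depth=1 redo_depth=1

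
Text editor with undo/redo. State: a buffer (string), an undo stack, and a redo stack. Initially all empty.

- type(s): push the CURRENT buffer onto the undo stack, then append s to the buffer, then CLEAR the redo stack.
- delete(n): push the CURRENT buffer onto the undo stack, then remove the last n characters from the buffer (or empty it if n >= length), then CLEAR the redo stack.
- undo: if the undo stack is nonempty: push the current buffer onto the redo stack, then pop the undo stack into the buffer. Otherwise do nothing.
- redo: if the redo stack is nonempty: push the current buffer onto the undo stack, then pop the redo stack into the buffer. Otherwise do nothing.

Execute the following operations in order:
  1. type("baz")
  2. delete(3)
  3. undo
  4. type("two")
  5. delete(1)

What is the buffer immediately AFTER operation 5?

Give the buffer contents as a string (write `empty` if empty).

After op 1 (type): buf='baz' undo_depth=1 redo_depth=0
After op 2 (delete): buf='(empty)' undo_depth=2 redo_depth=0
After op 3 (undo): buf='baz' undo_depth=1 redo_depth=1
After op 4 (type): buf='baztwo' undo_depth=2 redo_depth=0
After op 5 (delete): buf='baztw' undo_depth=3 redo_depth=0

Answer: baztw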